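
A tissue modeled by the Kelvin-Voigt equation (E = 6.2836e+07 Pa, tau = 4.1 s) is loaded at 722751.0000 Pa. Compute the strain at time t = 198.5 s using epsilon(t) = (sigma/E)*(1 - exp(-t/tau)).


epsilon(t) = (sigma/E) * (1 - exp(-t/tau))
sigma/E = 722751.0000 / 6.2836e+07 = 0.0115
exp(-t/tau) = exp(-198.5 / 4.1) = 9.4144e-22
epsilon = 0.0115 * (1 - 9.4144e-22)
epsilon = 0.0115


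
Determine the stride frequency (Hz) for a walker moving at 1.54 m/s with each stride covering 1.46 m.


f = v / stride_length
f = 1.54 / 1.46
f = 1.0548


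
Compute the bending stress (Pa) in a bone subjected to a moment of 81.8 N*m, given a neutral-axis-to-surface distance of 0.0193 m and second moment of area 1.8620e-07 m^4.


sigma = M * c / I
sigma = 81.8 * 0.0193 / 1.8620e-07
M * c = 1.5787
sigma = 8.4787e+06


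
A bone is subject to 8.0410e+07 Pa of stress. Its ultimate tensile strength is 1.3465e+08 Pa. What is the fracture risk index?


FRI = applied / ultimate
FRI = 8.0410e+07 / 1.3465e+08
FRI = 0.5972


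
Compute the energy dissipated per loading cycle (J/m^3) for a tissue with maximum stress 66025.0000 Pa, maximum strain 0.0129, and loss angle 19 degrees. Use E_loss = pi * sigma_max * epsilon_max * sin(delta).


E_loss = pi * sigma_max * epsilon_max * sin(delta)
delta = 19 deg = 0.3316 rad
sin(delta) = 0.3256
E_loss = pi * 66025.0000 * 0.0129 * 0.3256
E_loss = 871.1439


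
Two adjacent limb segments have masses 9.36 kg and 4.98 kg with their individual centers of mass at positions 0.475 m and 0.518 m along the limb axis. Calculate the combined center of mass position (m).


COM = (m1*x1 + m2*x2) / (m1 + m2)
COM = (9.36*0.475 + 4.98*0.518) / (9.36 + 4.98)
Numerator = 7.0256
Denominator = 14.3400
COM = 0.4899


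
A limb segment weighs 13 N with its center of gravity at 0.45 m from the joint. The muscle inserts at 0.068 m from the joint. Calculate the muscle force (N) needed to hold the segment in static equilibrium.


F_muscle = W * d_load / d_muscle
F_muscle = 13 * 0.45 / 0.068
Numerator = 5.8500
F_muscle = 86.0294


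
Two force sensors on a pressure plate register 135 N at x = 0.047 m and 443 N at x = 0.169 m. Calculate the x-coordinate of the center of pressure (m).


COP_x = (F1*x1 + F2*x2) / (F1 + F2)
COP_x = (135*0.047 + 443*0.169) / (135 + 443)
Numerator = 81.2120
Denominator = 578
COP_x = 0.1405


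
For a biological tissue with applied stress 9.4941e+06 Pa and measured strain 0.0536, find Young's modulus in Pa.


E = stress / strain
E = 9.4941e+06 / 0.0536
E = 1.7713e+08


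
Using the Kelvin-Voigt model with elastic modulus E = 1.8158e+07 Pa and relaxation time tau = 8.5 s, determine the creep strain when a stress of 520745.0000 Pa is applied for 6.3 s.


epsilon(t) = (sigma/E) * (1 - exp(-t/tau))
sigma/E = 520745.0000 / 1.8158e+07 = 0.0287
exp(-t/tau) = exp(-6.3 / 8.5) = 0.4766
epsilon = 0.0287 * (1 - 0.4766)
epsilon = 0.0150


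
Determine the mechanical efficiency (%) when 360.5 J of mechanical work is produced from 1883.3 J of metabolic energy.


eta = (W_mech / E_meta) * 100
eta = (360.5 / 1883.3) * 100
ratio = 0.1914
eta = 19.1419


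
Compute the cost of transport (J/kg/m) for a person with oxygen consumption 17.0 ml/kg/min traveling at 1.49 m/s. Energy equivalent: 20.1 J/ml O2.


Power per kg = VO2 * 20.1 / 60
Power per kg = 17.0 * 20.1 / 60 = 5.6950 W/kg
Cost = power_per_kg / speed
Cost = 5.6950 / 1.49
Cost = 3.8221


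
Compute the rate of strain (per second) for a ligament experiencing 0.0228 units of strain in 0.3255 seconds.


strain_rate = delta_strain / delta_t
strain_rate = 0.0228 / 0.3255
strain_rate = 0.0700


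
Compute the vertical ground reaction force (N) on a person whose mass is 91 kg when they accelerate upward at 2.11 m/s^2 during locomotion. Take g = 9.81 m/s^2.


GRF = m * (g + a)
GRF = 91 * (9.81 + 2.11)
GRF = 91 * 11.9200
GRF = 1084.7200


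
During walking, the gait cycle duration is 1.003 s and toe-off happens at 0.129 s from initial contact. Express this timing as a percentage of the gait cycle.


pct = (event_time / cycle_time) * 100
pct = (0.129 / 1.003) * 100
ratio = 0.1286
pct = 12.8614


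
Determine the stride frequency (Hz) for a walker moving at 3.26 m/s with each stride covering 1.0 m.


f = v / stride_length
f = 3.26 / 1.0
f = 3.2600


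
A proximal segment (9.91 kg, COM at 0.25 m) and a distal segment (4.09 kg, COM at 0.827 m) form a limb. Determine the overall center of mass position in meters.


COM = (m1*x1 + m2*x2) / (m1 + m2)
COM = (9.91*0.25 + 4.09*0.827) / (9.91 + 4.09)
Numerator = 5.8599
Denominator = 14.0000
COM = 0.4186


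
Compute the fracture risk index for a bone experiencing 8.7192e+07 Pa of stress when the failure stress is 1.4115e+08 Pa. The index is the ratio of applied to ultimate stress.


FRI = applied / ultimate
FRI = 8.7192e+07 / 1.4115e+08
FRI = 0.6177


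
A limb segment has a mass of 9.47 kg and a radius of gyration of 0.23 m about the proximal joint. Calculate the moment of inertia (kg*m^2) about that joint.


I = m * k^2
I = 9.47 * 0.23^2
k^2 = 0.0529
I = 0.5010


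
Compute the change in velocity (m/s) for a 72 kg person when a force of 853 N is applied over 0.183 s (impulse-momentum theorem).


J = F * dt = 853 * 0.183 = 156.0990 N*s
delta_v = J / m
delta_v = 156.0990 / 72
delta_v = 2.1680


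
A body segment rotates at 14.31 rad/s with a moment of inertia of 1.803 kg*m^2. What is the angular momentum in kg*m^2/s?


L = I * omega
L = 1.803 * 14.31
L = 25.8009


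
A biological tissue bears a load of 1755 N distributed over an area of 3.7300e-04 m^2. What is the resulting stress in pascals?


stress = F / A
stress = 1755 / 3.7300e-04
stress = 4.7051e+06


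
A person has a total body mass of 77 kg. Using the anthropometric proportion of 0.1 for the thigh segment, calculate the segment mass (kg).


m_segment = body_mass * fraction
m_segment = 77 * 0.1
m_segment = 7.7000


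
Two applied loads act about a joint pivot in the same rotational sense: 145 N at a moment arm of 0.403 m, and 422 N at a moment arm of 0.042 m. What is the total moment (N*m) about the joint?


M = F1 * d1 + F2 * d2
M = 145 * 0.403 + 422 * 0.042
M = 58.4350 + 17.7240
M = 76.1590


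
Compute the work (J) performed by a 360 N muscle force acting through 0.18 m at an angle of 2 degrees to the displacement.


W = F * d * cos(theta)
theta = 2 deg = 0.0349 rad
cos(theta) = 0.9994
W = 360 * 0.18 * 0.9994
W = 64.7605


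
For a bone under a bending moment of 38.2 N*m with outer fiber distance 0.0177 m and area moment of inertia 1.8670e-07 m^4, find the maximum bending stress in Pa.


sigma = M * c / I
sigma = 38.2 * 0.0177 / 1.8670e-07
M * c = 0.6761
sigma = 3.6215e+06


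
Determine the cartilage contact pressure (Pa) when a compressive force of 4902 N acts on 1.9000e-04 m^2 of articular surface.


P = F / A
P = 4902 / 1.9000e-04
P = 2.5800e+07


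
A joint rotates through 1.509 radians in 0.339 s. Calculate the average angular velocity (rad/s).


omega = delta_theta / delta_t
omega = 1.509 / 0.339
omega = 4.4513


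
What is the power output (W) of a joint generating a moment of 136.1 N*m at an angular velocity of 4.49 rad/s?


P = M * omega
P = 136.1 * 4.49
P = 611.0890


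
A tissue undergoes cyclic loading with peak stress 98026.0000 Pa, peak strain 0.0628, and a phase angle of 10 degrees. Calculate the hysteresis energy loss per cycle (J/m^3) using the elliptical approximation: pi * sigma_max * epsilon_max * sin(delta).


E_loss = pi * sigma_max * epsilon_max * sin(delta)
delta = 10 deg = 0.1745 rad
sin(delta) = 0.1736
E_loss = pi * 98026.0000 * 0.0628 * 0.1736
E_loss = 3358.3119


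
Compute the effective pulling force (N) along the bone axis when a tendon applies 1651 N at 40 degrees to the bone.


F_eff = F_tendon * cos(theta)
theta = 40 deg = 0.6981 rad
cos(theta) = 0.7660
F_eff = 1651 * 0.7660
F_eff = 1264.7394


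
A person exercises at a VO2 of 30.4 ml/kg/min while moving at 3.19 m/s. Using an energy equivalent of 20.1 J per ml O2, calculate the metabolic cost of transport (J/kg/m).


Power per kg = VO2 * 20.1 / 60
Power per kg = 30.4 * 20.1 / 60 = 10.1840 W/kg
Cost = power_per_kg / speed
Cost = 10.1840 / 3.19
Cost = 3.1925


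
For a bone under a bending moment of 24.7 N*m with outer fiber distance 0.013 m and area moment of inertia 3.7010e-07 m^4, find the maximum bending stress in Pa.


sigma = M * c / I
sigma = 24.7 * 0.013 / 3.7010e-07
M * c = 0.3211
sigma = 867603.3504


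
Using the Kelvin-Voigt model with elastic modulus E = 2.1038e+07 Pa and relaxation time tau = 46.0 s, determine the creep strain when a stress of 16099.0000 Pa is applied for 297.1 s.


epsilon(t) = (sigma/E) * (1 - exp(-t/tau))
sigma/E = 16099.0000 / 2.1038e+07 = 7.6523e-04
exp(-t/tau) = exp(-297.1 / 46.0) = 0.0016
epsilon = 7.6523e-04 * (1 - 0.0016)
epsilon = 7.6404e-04


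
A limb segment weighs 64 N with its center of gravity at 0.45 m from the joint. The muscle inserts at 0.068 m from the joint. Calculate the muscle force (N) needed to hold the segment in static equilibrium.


F_muscle = W * d_load / d_muscle
F_muscle = 64 * 0.45 / 0.068
Numerator = 28.8000
F_muscle = 423.5294


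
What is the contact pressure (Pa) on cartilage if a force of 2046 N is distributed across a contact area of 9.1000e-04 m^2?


P = F / A
P = 2046 / 9.1000e-04
P = 2.2484e+06


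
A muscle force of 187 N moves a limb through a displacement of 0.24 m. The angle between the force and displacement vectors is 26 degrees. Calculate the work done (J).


W = F * d * cos(theta)
theta = 26 deg = 0.4538 rad
cos(theta) = 0.8988
W = 187 * 0.24 * 0.8988
W = 40.3379


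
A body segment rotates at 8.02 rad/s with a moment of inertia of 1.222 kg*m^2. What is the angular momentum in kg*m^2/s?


L = I * omega
L = 1.222 * 8.02
L = 9.8004


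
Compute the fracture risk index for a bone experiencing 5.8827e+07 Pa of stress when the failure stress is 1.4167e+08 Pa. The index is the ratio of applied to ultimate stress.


FRI = applied / ultimate
FRI = 5.8827e+07 / 1.4167e+08
FRI = 0.4152


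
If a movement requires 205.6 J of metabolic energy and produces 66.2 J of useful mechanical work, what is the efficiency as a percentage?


eta = (W_mech / E_meta) * 100
eta = (66.2 / 205.6) * 100
ratio = 0.3220
eta = 32.1984


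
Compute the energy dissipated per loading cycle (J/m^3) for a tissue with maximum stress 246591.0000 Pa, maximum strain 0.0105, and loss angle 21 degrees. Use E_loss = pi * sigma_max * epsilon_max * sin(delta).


E_loss = pi * sigma_max * epsilon_max * sin(delta)
delta = 21 deg = 0.3665 rad
sin(delta) = 0.3584
E_loss = pi * 246591.0000 * 0.0105 * 0.3584
E_loss = 2915.0470


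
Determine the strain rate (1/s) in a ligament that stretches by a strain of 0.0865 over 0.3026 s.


strain_rate = delta_strain / delta_t
strain_rate = 0.0865 / 0.3026
strain_rate = 0.2859


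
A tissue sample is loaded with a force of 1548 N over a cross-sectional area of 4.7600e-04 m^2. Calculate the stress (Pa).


stress = F / A
stress = 1548 / 4.7600e-04
stress = 3.2521e+06


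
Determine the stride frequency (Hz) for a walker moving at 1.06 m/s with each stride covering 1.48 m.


f = v / stride_length
f = 1.06 / 1.48
f = 0.7162


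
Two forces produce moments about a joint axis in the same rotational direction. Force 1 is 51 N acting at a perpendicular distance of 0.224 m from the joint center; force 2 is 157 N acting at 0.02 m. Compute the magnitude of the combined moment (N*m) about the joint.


M = F1 * d1 + F2 * d2
M = 51 * 0.224 + 157 * 0.02
M = 11.4240 + 3.1400
M = 14.5640


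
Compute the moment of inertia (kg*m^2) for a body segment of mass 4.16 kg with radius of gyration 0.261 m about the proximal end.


I = m * k^2
I = 4.16 * 0.261^2
k^2 = 0.0681
I = 0.2834


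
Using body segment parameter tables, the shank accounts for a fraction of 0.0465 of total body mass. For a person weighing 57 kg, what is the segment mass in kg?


m_segment = body_mass * fraction
m_segment = 57 * 0.0465
m_segment = 2.6505


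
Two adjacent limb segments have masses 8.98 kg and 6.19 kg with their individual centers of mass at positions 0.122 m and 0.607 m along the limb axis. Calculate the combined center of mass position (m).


COM = (m1*x1 + m2*x2) / (m1 + m2)
COM = (8.98*0.122 + 6.19*0.607) / (8.98 + 6.19)
Numerator = 4.8529
Denominator = 15.1700
COM = 0.3199


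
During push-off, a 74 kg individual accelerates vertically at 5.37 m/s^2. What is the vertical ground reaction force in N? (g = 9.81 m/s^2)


GRF = m * (g + a)
GRF = 74 * (9.81 + 5.37)
GRF = 74 * 15.1800
GRF = 1123.3200


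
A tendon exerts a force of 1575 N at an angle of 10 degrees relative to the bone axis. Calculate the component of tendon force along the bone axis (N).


F_eff = F_tendon * cos(theta)
theta = 10 deg = 0.1745 rad
cos(theta) = 0.9848
F_eff = 1575 * 0.9848
F_eff = 1551.0722


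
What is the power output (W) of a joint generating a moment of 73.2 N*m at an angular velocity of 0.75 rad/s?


P = M * omega
P = 73.2 * 0.75
P = 54.9000


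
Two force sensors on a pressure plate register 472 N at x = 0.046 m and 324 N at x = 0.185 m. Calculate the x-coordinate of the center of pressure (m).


COP_x = (F1*x1 + F2*x2) / (F1 + F2)
COP_x = (472*0.046 + 324*0.185) / (472 + 324)
Numerator = 81.6520
Denominator = 796
COP_x = 0.1026


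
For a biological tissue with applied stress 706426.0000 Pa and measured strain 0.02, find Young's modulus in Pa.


E = stress / strain
E = 706426.0000 / 0.02
E = 3.5321e+07


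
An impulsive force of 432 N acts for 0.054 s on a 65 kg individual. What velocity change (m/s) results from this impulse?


J = F * dt = 432 * 0.054 = 23.3280 N*s
delta_v = J / m
delta_v = 23.3280 / 65
delta_v = 0.3589


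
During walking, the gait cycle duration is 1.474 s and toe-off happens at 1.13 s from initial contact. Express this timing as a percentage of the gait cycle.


pct = (event_time / cycle_time) * 100
pct = (1.13 / 1.474) * 100
ratio = 0.7666
pct = 76.6621


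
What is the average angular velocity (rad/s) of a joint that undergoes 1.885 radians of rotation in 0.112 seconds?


omega = delta_theta / delta_t
omega = 1.885 / 0.112
omega = 16.8304


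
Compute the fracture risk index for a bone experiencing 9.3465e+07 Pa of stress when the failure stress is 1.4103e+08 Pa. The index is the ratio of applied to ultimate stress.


FRI = applied / ultimate
FRI = 9.3465e+07 / 1.4103e+08
FRI = 0.6627


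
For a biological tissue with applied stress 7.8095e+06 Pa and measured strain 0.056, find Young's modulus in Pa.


E = stress / strain
E = 7.8095e+06 / 0.056
E = 1.3946e+08


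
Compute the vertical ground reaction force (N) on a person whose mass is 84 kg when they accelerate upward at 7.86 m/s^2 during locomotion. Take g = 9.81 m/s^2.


GRF = m * (g + a)
GRF = 84 * (9.81 + 7.86)
GRF = 84 * 17.6700
GRF = 1484.2800


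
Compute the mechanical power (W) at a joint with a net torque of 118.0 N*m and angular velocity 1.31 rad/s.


P = M * omega
P = 118.0 * 1.31
P = 154.5800


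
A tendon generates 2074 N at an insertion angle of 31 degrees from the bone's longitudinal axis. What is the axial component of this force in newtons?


F_eff = F_tendon * cos(theta)
theta = 31 deg = 0.5411 rad
cos(theta) = 0.8572
F_eff = 2074 * 0.8572
F_eff = 1777.7650


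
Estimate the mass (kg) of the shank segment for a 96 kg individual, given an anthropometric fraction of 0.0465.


m_segment = body_mass * fraction
m_segment = 96 * 0.0465
m_segment = 4.4640


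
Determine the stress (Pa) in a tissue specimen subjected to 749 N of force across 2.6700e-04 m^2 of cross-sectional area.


stress = F / A
stress = 749 / 2.6700e-04
stress = 2.8052e+06


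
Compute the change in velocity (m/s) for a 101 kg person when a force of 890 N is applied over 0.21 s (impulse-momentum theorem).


J = F * dt = 890 * 0.21 = 186.9000 N*s
delta_v = J / m
delta_v = 186.9000 / 101
delta_v = 1.8505


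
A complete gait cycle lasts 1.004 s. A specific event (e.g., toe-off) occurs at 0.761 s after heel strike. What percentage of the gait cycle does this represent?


pct = (event_time / cycle_time) * 100
pct = (0.761 / 1.004) * 100
ratio = 0.7580
pct = 75.7968


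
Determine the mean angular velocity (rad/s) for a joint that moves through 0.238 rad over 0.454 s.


omega = delta_theta / delta_t
omega = 0.238 / 0.454
omega = 0.5242


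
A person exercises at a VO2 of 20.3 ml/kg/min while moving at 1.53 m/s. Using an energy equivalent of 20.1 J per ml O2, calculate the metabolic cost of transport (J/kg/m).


Power per kg = VO2 * 20.1 / 60
Power per kg = 20.3 * 20.1 / 60 = 6.8005 W/kg
Cost = power_per_kg / speed
Cost = 6.8005 / 1.53
Cost = 4.4448


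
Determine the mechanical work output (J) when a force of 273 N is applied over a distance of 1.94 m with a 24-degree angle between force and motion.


W = F * d * cos(theta)
theta = 24 deg = 0.4189 rad
cos(theta) = 0.9135
W = 273 * 1.94 * 0.9135
W = 483.8319


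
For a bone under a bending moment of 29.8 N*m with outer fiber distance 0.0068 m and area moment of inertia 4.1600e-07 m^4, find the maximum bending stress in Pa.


sigma = M * c / I
sigma = 29.8 * 0.0068 / 4.1600e-07
M * c = 0.2026
sigma = 487115.3846


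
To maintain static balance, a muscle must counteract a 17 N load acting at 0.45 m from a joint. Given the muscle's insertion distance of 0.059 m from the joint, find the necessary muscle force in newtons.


F_muscle = W * d_load / d_muscle
F_muscle = 17 * 0.45 / 0.059
Numerator = 7.6500
F_muscle = 129.6610


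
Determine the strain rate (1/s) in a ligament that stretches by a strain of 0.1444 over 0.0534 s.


strain_rate = delta_strain / delta_t
strain_rate = 0.1444 / 0.0534
strain_rate = 2.7041


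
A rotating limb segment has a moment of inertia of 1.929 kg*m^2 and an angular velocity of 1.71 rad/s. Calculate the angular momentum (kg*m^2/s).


L = I * omega
L = 1.929 * 1.71
L = 3.2986


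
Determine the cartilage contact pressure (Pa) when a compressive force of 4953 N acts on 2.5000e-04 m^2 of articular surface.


P = F / A
P = 4953 / 2.5000e-04
P = 1.9812e+07


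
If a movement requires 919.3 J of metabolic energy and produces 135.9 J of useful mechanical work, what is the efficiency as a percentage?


eta = (W_mech / E_meta) * 100
eta = (135.9 / 919.3) * 100
ratio = 0.1478
eta = 14.7830


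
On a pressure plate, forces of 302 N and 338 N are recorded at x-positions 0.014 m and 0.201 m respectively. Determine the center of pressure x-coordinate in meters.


COP_x = (F1*x1 + F2*x2) / (F1 + F2)
COP_x = (302*0.014 + 338*0.201) / (302 + 338)
Numerator = 72.1660
Denominator = 640
COP_x = 0.1128


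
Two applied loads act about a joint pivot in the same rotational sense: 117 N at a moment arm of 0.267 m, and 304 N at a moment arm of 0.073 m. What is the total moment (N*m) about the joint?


M = F1 * d1 + F2 * d2
M = 117 * 0.267 + 304 * 0.073
M = 31.2390 + 22.1920
M = 53.4310


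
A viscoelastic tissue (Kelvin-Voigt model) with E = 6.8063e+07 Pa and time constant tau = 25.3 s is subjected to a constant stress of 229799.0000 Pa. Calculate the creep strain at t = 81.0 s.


epsilon(t) = (sigma/E) * (1 - exp(-t/tau))
sigma/E = 229799.0000 / 6.8063e+07 = 0.0034
exp(-t/tau) = exp(-81.0 / 25.3) = 0.0407
epsilon = 0.0034 * (1 - 0.0407)
epsilon = 0.0032


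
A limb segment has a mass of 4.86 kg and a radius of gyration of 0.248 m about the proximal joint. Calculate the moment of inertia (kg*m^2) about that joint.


I = m * k^2
I = 4.86 * 0.248^2
k^2 = 0.0615
I = 0.2989


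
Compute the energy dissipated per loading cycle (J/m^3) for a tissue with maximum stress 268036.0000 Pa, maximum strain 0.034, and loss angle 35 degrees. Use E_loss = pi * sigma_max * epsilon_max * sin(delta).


E_loss = pi * sigma_max * epsilon_max * sin(delta)
delta = 35 deg = 0.6109 rad
sin(delta) = 0.5736
E_loss = pi * 268036.0000 * 0.034 * 0.5736
E_loss = 16421.5149


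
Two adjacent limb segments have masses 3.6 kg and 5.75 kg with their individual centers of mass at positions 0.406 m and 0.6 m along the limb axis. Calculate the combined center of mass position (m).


COM = (m1*x1 + m2*x2) / (m1 + m2)
COM = (3.6*0.406 + 5.75*0.6) / (3.6 + 5.75)
Numerator = 4.9116
Denominator = 9.3500
COM = 0.5253


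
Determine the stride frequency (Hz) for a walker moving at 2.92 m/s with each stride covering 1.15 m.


f = v / stride_length
f = 2.92 / 1.15
f = 2.5391


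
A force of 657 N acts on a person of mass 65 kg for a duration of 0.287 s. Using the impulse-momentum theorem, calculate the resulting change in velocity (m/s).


J = F * dt = 657 * 0.287 = 188.5590 N*s
delta_v = J / m
delta_v = 188.5590 / 65
delta_v = 2.9009


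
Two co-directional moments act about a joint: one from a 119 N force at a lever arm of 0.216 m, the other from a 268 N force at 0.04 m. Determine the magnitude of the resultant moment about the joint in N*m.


M = F1 * d1 + F2 * d2
M = 119 * 0.216 + 268 * 0.04
M = 25.7040 + 10.7200
M = 36.4240


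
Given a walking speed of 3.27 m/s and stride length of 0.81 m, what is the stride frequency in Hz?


f = v / stride_length
f = 3.27 / 0.81
f = 4.0370


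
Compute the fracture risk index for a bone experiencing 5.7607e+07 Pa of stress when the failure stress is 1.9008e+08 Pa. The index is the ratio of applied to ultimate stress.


FRI = applied / ultimate
FRI = 5.7607e+07 / 1.9008e+08
FRI = 0.3031


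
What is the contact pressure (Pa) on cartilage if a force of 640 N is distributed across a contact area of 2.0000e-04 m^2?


P = F / A
P = 640 / 2.0000e-04
P = 3.2000e+06


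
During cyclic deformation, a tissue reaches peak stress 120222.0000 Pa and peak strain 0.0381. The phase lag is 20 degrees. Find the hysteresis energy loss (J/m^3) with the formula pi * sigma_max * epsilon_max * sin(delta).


E_loss = pi * sigma_max * epsilon_max * sin(delta)
delta = 20 deg = 0.3491 rad
sin(delta) = 0.3420
E_loss = pi * 120222.0000 * 0.0381 * 0.3420
E_loss = 4921.6472


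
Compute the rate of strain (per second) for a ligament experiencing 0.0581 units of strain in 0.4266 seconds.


strain_rate = delta_strain / delta_t
strain_rate = 0.0581 / 0.4266
strain_rate = 0.1362


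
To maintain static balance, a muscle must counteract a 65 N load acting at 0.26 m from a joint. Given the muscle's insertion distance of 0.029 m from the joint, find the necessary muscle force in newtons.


F_muscle = W * d_load / d_muscle
F_muscle = 65 * 0.26 / 0.029
Numerator = 16.9000
F_muscle = 582.7586


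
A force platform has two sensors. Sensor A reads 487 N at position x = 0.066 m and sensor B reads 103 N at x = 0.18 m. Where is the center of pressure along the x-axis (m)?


COP_x = (F1*x1 + F2*x2) / (F1 + F2)
COP_x = (487*0.066 + 103*0.18) / (487 + 103)
Numerator = 50.6820
Denominator = 590
COP_x = 0.0859


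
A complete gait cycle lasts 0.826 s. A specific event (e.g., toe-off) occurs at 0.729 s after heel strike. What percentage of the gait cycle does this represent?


pct = (event_time / cycle_time) * 100
pct = (0.729 / 0.826) * 100
ratio = 0.8826
pct = 88.2567


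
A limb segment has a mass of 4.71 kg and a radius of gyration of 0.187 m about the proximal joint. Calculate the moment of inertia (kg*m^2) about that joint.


I = m * k^2
I = 4.71 * 0.187^2
k^2 = 0.0350
I = 0.1647


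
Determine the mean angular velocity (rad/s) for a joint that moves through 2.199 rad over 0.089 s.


omega = delta_theta / delta_t
omega = 2.199 / 0.089
omega = 24.7079


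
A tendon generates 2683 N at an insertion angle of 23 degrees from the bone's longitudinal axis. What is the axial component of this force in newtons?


F_eff = F_tendon * cos(theta)
theta = 23 deg = 0.4014 rad
cos(theta) = 0.9205
F_eff = 2683 * 0.9205
F_eff = 2469.7145


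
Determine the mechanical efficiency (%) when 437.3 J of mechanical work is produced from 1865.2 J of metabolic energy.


eta = (W_mech / E_meta) * 100
eta = (437.3 / 1865.2) * 100
ratio = 0.2345
eta = 23.4452


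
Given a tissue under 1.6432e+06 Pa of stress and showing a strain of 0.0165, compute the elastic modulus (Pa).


E = stress / strain
E = 1.6432e+06 / 0.0165
E = 9.9588e+07


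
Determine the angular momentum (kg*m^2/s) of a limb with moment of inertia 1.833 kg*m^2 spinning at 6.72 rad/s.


L = I * omega
L = 1.833 * 6.72
L = 12.3178


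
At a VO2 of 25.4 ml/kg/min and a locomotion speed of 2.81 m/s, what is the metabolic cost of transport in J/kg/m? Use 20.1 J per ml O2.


Power per kg = VO2 * 20.1 / 60
Power per kg = 25.4 * 20.1 / 60 = 8.5090 W/kg
Cost = power_per_kg / speed
Cost = 8.5090 / 2.81
Cost = 3.0281


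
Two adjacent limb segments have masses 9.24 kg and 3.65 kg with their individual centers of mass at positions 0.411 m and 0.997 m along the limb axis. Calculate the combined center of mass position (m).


COM = (m1*x1 + m2*x2) / (m1 + m2)
COM = (9.24*0.411 + 3.65*0.997) / (9.24 + 3.65)
Numerator = 7.4367
Denominator = 12.8900
COM = 0.5769


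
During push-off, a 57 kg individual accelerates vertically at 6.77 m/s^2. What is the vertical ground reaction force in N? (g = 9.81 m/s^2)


GRF = m * (g + a)
GRF = 57 * (9.81 + 6.77)
GRF = 57 * 16.5800
GRF = 945.0600


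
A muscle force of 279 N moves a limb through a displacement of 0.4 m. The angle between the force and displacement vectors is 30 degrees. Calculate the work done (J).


W = F * d * cos(theta)
theta = 30 deg = 0.5236 rad
cos(theta) = 0.8660
W = 279 * 0.4 * 0.8660
W = 96.6484


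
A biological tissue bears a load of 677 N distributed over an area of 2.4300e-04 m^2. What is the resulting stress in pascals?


stress = F / A
stress = 677 / 2.4300e-04
stress = 2.7860e+06


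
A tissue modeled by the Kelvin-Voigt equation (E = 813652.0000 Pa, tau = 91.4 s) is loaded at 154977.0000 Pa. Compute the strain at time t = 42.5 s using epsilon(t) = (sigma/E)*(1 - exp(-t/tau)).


epsilon(t) = (sigma/E) * (1 - exp(-t/tau))
sigma/E = 154977.0000 / 813652.0000 = 0.1905
exp(-t/tau) = exp(-42.5 / 91.4) = 0.6281
epsilon = 0.1905 * (1 - 0.6281)
epsilon = 0.0708


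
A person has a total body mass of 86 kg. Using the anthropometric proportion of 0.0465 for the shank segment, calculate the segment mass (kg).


m_segment = body_mass * fraction
m_segment = 86 * 0.0465
m_segment = 3.9990


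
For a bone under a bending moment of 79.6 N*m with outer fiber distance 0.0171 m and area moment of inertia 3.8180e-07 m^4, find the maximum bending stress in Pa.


sigma = M * c / I
sigma = 79.6 * 0.0171 / 3.8180e-07
M * c = 1.3612
sigma = 3.5651e+06


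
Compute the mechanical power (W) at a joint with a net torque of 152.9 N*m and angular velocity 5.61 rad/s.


P = M * omega
P = 152.9 * 5.61
P = 857.7690


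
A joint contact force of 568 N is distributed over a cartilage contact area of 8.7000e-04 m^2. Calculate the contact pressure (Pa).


P = F / A
P = 568 / 8.7000e-04
P = 652873.5632


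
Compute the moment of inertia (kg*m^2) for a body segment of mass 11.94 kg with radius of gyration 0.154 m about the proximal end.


I = m * k^2
I = 11.94 * 0.154^2
k^2 = 0.0237
I = 0.2832


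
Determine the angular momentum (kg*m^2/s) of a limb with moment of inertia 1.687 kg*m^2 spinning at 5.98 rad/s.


L = I * omega
L = 1.687 * 5.98
L = 10.0883


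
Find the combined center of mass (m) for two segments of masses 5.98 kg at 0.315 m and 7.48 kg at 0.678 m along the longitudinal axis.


COM = (m1*x1 + m2*x2) / (m1 + m2)
COM = (5.98*0.315 + 7.48*0.678) / (5.98 + 7.48)
Numerator = 6.9551
Denominator = 13.4600
COM = 0.5167


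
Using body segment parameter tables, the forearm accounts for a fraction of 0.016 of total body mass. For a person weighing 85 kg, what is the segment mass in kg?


m_segment = body_mass * fraction
m_segment = 85 * 0.016
m_segment = 1.3600


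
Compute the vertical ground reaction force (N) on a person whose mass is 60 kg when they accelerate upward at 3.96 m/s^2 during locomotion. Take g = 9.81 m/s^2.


GRF = m * (g + a)
GRF = 60 * (9.81 + 3.96)
GRF = 60 * 13.7700
GRF = 826.2000


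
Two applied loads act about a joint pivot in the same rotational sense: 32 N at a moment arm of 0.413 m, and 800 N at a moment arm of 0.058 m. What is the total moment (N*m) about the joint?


M = F1 * d1 + F2 * d2
M = 32 * 0.413 + 800 * 0.058
M = 13.2160 + 46.4000
M = 59.6160


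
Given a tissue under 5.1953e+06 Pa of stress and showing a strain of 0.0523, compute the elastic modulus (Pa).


E = stress / strain
E = 5.1953e+06 / 0.0523
E = 9.9337e+07


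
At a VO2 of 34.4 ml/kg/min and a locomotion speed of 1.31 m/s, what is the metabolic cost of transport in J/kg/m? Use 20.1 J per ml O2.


Power per kg = VO2 * 20.1 / 60
Power per kg = 34.4 * 20.1 / 60 = 11.5240 W/kg
Cost = power_per_kg / speed
Cost = 11.5240 / 1.31
Cost = 8.7969


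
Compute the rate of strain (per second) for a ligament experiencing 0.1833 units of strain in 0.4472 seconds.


strain_rate = delta_strain / delta_t
strain_rate = 0.1833 / 0.4472
strain_rate = 0.4099


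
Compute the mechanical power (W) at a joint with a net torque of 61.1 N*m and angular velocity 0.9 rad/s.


P = M * omega
P = 61.1 * 0.9
P = 54.9900


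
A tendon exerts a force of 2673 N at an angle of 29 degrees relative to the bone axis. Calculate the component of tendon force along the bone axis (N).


F_eff = F_tendon * cos(theta)
theta = 29 deg = 0.5061 rad
cos(theta) = 0.8746
F_eff = 2673 * 0.8746
F_eff = 2337.8585


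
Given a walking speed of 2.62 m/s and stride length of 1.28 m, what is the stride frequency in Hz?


f = v / stride_length
f = 2.62 / 1.28
f = 2.0469


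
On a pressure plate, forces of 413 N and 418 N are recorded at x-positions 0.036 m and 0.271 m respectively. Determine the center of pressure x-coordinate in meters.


COP_x = (F1*x1 + F2*x2) / (F1 + F2)
COP_x = (413*0.036 + 418*0.271) / (413 + 418)
Numerator = 128.1460
Denominator = 831
COP_x = 0.1542


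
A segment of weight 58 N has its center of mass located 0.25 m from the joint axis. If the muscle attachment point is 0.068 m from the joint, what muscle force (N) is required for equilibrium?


F_muscle = W * d_load / d_muscle
F_muscle = 58 * 0.25 / 0.068
Numerator = 14.5000
F_muscle = 213.2353


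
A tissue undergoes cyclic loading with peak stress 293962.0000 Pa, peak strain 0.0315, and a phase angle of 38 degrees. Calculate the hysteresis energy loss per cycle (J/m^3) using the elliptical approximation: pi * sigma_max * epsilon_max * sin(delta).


E_loss = pi * sigma_max * epsilon_max * sin(delta)
delta = 38 deg = 0.6632 rad
sin(delta) = 0.6157
E_loss = pi * 293962.0000 * 0.0315 * 0.6157
E_loss = 17909.9181


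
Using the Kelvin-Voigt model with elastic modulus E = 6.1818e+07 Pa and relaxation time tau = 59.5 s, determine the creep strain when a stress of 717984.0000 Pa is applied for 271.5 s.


epsilon(t) = (sigma/E) * (1 - exp(-t/tau))
sigma/E = 717984.0000 / 6.1818e+07 = 0.0116
exp(-t/tau) = exp(-271.5 / 59.5) = 0.0104
epsilon = 0.0116 * (1 - 0.0104)
epsilon = 0.0115


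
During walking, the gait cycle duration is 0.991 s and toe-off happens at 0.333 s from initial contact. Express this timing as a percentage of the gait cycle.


pct = (event_time / cycle_time) * 100
pct = (0.333 / 0.991) * 100
ratio = 0.3360
pct = 33.6024


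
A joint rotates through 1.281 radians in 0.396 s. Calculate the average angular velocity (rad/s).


omega = delta_theta / delta_t
omega = 1.281 / 0.396
omega = 3.2348


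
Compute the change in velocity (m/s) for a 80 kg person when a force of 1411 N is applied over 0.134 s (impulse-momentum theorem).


J = F * dt = 1411 * 0.134 = 189.0740 N*s
delta_v = J / m
delta_v = 189.0740 / 80
delta_v = 2.3634


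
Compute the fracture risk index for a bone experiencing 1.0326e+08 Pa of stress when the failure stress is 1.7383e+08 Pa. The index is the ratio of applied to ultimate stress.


FRI = applied / ultimate
FRI = 1.0326e+08 / 1.7383e+08
FRI = 0.5940


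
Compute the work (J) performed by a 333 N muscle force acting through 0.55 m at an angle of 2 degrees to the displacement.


W = F * d * cos(theta)
theta = 2 deg = 0.0349 rad
cos(theta) = 0.9994
W = 333 * 0.55 * 0.9994
W = 183.0384


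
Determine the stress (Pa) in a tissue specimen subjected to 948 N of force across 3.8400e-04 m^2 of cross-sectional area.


stress = F / A
stress = 948 / 3.8400e-04
stress = 2.4688e+06


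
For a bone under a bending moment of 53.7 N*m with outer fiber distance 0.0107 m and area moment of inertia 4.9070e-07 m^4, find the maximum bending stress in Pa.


sigma = M * c / I
sigma = 53.7 * 0.0107 / 4.9070e-07
M * c = 0.5746
sigma = 1.1710e+06


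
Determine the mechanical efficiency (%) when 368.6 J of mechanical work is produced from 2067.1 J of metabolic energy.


eta = (W_mech / E_meta) * 100
eta = (368.6 / 2067.1) * 100
ratio = 0.1783
eta = 17.8317


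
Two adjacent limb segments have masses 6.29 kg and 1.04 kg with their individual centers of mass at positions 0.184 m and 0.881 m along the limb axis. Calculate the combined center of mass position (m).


COM = (m1*x1 + m2*x2) / (m1 + m2)
COM = (6.29*0.184 + 1.04*0.881) / (6.29 + 1.04)
Numerator = 2.0736
Denominator = 7.3300
COM = 0.2829


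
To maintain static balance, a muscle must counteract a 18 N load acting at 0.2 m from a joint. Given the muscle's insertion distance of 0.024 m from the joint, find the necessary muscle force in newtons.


F_muscle = W * d_load / d_muscle
F_muscle = 18 * 0.2 / 0.024
Numerator = 3.6000
F_muscle = 150.0000


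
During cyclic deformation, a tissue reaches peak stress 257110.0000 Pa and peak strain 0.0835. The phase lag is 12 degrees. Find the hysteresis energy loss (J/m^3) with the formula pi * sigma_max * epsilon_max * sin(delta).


E_loss = pi * sigma_max * epsilon_max * sin(delta)
delta = 12 deg = 0.2094 rad
sin(delta) = 0.2079
E_loss = pi * 257110.0000 * 0.0835 * 0.2079
E_loss = 14022.7834


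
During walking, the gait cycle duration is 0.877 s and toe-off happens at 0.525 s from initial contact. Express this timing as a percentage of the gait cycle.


pct = (event_time / cycle_time) * 100
pct = (0.525 / 0.877) * 100
ratio = 0.5986
pct = 59.8632


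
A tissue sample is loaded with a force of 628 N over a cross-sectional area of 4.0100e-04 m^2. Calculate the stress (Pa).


stress = F / A
stress = 628 / 4.0100e-04
stress = 1.5661e+06


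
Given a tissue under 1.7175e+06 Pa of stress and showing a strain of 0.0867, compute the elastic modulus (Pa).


E = stress / strain
E = 1.7175e+06 / 0.0867
E = 1.9810e+07


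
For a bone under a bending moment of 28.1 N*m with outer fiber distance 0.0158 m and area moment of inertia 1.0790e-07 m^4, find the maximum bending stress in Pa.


sigma = M * c / I
sigma = 28.1 * 0.0158 / 1.0790e-07
M * c = 0.4440
sigma = 4.1147e+06


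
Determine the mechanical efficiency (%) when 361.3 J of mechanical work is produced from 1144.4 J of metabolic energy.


eta = (W_mech / E_meta) * 100
eta = (361.3 / 1144.4) * 100
ratio = 0.3157
eta = 31.5711


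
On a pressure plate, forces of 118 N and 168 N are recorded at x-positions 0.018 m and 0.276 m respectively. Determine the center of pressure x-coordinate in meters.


COP_x = (F1*x1 + F2*x2) / (F1 + F2)
COP_x = (118*0.018 + 168*0.276) / (118 + 168)
Numerator = 48.4920
Denominator = 286
COP_x = 0.1696


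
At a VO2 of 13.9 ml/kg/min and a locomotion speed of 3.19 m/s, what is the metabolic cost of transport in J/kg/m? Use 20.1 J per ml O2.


Power per kg = VO2 * 20.1 / 60
Power per kg = 13.9 * 20.1 / 60 = 4.6565 W/kg
Cost = power_per_kg / speed
Cost = 4.6565 / 3.19
Cost = 1.4597


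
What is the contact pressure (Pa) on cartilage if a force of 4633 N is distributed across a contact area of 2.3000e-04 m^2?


P = F / A
P = 4633 / 2.3000e-04
P = 2.0143e+07


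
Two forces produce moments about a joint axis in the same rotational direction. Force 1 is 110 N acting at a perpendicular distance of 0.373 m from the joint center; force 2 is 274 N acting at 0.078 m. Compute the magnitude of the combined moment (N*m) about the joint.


M = F1 * d1 + F2 * d2
M = 110 * 0.373 + 274 * 0.078
M = 41.0300 + 21.3720
M = 62.4020


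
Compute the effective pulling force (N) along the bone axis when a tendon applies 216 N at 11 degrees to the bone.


F_eff = F_tendon * cos(theta)
theta = 11 deg = 0.1920 rad
cos(theta) = 0.9816
F_eff = 216 * 0.9816
F_eff = 212.0315


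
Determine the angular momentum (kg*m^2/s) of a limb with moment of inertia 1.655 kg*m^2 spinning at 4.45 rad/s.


L = I * omega
L = 1.655 * 4.45
L = 7.3648


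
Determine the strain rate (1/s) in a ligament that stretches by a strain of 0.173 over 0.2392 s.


strain_rate = delta_strain / delta_t
strain_rate = 0.173 / 0.2392
strain_rate = 0.7232


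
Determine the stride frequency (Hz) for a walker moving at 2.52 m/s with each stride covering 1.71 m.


f = v / stride_length
f = 2.52 / 1.71
f = 1.4737


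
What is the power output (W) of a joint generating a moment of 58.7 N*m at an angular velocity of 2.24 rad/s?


P = M * omega
P = 58.7 * 2.24
P = 131.4880


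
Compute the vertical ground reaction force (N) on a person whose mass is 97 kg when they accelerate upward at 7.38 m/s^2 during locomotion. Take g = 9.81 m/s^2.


GRF = m * (g + a)
GRF = 97 * (9.81 + 7.38)
GRF = 97 * 17.1900
GRF = 1667.4300


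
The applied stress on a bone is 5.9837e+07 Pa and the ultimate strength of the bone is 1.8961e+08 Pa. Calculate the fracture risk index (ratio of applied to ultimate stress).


FRI = applied / ultimate
FRI = 5.9837e+07 / 1.8961e+08
FRI = 0.3156


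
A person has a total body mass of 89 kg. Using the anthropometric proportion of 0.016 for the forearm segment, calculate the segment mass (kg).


m_segment = body_mass * fraction
m_segment = 89 * 0.016
m_segment = 1.4240


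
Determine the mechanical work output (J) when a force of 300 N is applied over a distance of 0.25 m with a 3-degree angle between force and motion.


W = F * d * cos(theta)
theta = 3 deg = 0.0524 rad
cos(theta) = 0.9986
W = 300 * 0.25 * 0.9986
W = 74.8972


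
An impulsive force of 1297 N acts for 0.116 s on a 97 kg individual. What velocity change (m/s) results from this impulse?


J = F * dt = 1297 * 0.116 = 150.4520 N*s
delta_v = J / m
delta_v = 150.4520 / 97
delta_v = 1.5511


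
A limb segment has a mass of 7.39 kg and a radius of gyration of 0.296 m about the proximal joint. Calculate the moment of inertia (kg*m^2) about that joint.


I = m * k^2
I = 7.39 * 0.296^2
k^2 = 0.0876
I = 0.6475


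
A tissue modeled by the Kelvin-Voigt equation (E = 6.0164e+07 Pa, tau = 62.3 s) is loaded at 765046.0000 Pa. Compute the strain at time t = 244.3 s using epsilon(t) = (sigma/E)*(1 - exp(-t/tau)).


epsilon(t) = (sigma/E) * (1 - exp(-t/tau))
sigma/E = 765046.0000 / 6.0164e+07 = 0.0127
exp(-t/tau) = exp(-244.3 / 62.3) = 0.0198
epsilon = 0.0127 * (1 - 0.0198)
epsilon = 0.0125


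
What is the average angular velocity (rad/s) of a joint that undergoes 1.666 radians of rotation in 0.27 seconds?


omega = delta_theta / delta_t
omega = 1.666 / 0.27
omega = 6.1704


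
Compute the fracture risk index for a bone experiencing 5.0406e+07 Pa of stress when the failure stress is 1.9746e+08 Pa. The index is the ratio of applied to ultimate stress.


FRI = applied / ultimate
FRI = 5.0406e+07 / 1.9746e+08
FRI = 0.2553
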